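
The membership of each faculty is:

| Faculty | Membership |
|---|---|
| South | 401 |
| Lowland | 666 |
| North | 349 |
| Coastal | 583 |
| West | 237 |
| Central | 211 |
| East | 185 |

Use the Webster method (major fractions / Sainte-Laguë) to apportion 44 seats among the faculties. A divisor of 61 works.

With modified divisor 61: modified quotas South 6.574, Lowland 10.918, North 5.721, Coastal 9.557, West 3.885, Central 3.459, East 3.033.
Rounding to the nearest integer: South 7, Lowland 11, North 6, Coastal 10, West 4, Central 3, East 3 (total 44).

South 7, Lowland 11, North 6, Coastal 10, West 4, Central 3, East 3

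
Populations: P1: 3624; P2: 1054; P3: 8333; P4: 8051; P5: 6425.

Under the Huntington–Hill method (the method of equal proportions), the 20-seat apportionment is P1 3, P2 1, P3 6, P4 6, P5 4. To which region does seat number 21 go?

Priority for the next seat is population ÷ (√(s·(s+1))).
Priorities: P1 1046.159, P2 745.291, P3 1285.810, P4 1242.296, P5 1436.674.
Highest priority: P5.

P5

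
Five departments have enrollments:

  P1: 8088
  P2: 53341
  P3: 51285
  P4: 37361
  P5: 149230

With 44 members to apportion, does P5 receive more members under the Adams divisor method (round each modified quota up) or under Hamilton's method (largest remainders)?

Adams: P1 2, P2 8, P3 7, P4 6, P5 21.
Hamilton: P1 1, P2 8, P3 8, P4 5, P5 22.
P5 gets 21 under Adams and 22 under Hamilton.

Hamilton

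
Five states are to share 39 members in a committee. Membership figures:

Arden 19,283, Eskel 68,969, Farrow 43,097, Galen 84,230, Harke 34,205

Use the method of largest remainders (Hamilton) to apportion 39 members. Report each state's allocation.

Arden 3, Eskel 11, Farrow 7, Galen 13, Harke 5

The standard divisor is 249784/39 ≈ 6404.718.
Standard quotas: Arden 3.0107, Eskel 10.7685, Farrow 6.7289, Galen 13.1512, Harke 5.3406.
Lower quotas: Arden 3, Eskel 10, Farrow 6, Galen 13, Harke 5 (sum 37, leaving 2 seats).
Remainders in descending order: Eskel 0.7685, Farrow 0.7289, Harke 0.3406, Galen 0.1512, Arden 0.0107.
Largest remainders: Eskel, Farrow receive the extra seats.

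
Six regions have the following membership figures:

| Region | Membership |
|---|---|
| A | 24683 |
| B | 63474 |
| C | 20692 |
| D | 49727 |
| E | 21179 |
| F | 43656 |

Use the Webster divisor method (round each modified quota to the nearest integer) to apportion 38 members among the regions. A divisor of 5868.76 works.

A 4, B 11, C 4, D 8, E 4, F 7

With modified divisor 5868.76: modified quotas A 4.206, B 10.816, C 3.526, D 8.473, E 3.609, F 7.439.
Rounding to the nearest integer: A 4, B 11, C 4, D 8, E 4, F 7 (total 38).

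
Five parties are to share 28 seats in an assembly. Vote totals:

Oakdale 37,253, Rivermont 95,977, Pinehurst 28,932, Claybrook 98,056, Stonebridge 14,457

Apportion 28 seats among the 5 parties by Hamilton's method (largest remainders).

Total 274675; standard divisor 274675/28 ≈ 9809.821.
Standard quotas: Oakdale 3.7975, Rivermont 9.7838, Pinehurst 2.9493, Claybrook 9.9957, Stonebridge 1.4737.
Lower quotas: Oakdale 3, Rivermont 9, Pinehurst 2, Claybrook 9, Stonebridge 1 (sum 24, leaving 4 seats).
Remainders in descending order: Claybrook 0.9957, Pinehurst 0.9493, Oakdale 0.7975, Rivermont 0.7838, Stonebridge 0.4737.
Largest remainders: Claybrook, Pinehurst, Oakdale, Rivermont receive the extra seats.

Oakdale: 4, Rivermont: 10, Pinehurst: 3, Claybrook: 10, Stonebridge: 1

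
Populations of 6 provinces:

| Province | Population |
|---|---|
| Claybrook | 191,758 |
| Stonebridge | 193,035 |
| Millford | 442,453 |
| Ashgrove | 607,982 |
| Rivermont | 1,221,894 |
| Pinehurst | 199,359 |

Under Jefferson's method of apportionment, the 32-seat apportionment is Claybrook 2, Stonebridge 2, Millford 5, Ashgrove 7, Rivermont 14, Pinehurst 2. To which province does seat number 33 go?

Priority for the next seat is population ÷ (current seats + 1).
Priorities: Claybrook 63919.333, Stonebridge 64345.000, Millford 73742.167, Ashgrove 75997.750, Rivermont 81459.600, Pinehurst 66453.000.
Highest priority: Rivermont.

Rivermont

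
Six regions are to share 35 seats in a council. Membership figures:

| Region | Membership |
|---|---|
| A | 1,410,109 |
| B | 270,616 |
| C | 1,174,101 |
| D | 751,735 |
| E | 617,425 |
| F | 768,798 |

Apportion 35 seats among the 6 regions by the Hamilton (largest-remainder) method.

A=10; B=2; C=8; D=5; E=4; F=6

Total 4992784; standard divisor 4992784/35 ≈ 142650.971.
Standard quotas: A 9.8850, B 1.8970, C 8.2306, D 5.2698, E 4.3282, F 5.3894.
Lower quotas: A 9, B 1, C 8, D 5, E 4, F 5 (sum 32, leaving 3 seats).
Remainders in descending order: B 0.8970, A 0.8850, F 0.3894, E 0.3282, D 0.2698, C 0.2306.
Largest remainders: B, A, F receive the extra seats.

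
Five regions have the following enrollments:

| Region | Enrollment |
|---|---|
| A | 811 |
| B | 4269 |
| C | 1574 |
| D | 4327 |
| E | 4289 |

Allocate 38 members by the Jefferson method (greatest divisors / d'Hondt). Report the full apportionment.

A: 2; B: 10; C: 4; D: 11; E: 11

Standard divisor 15270/38 ≈ 401.842; standard quotas: A 2.018, B 10.624, C 3.917, D 10.768, E 10.673.
Rounding down gives 2, 10, 3, 10, 10 = 35 seats, so the divisor must be adjusted.
With modified divisor 389: modified quotas A 2.085, B 10.974, C 4.046, D 11.123, E 11.026.
Rounding down: A 2, B 10, C 4, D 11, E 11 (total 38).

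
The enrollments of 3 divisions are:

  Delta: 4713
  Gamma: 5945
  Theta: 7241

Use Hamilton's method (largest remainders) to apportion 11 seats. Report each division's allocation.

Standard divisor: 17899 ÷ 11 ≈ 1627.182.
Standard quotas: Delta 2.8964, Gamma 3.6536, Theta 4.4500.
Lower quotas: Delta 2, Gamma 3, Theta 4 (sum 9, leaving 2 seats).
Remainders in descending order: Delta 0.8964, Gamma 0.6536, Theta 0.4500.
Largest remainders: Delta, Gamma receive the extra seats.

Delta=3, Gamma=4, Theta=4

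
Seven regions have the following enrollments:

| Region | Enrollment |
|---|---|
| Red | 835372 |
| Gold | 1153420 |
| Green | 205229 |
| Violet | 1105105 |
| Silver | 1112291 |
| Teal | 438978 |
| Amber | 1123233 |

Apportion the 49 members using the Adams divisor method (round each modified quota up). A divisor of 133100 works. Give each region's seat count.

With modified divisor 133100: modified quotas Red 6.276, Gold 8.666, Green 1.542, Violet 8.303, Silver 8.357, Teal 3.298, Amber 8.439.
Rounding up: Red 7, Gold 9, Green 2, Violet 9, Silver 9, Teal 4, Amber 9 (total 49).

Red 7, Gold 9, Green 2, Violet 9, Silver 9, Teal 4, Amber 9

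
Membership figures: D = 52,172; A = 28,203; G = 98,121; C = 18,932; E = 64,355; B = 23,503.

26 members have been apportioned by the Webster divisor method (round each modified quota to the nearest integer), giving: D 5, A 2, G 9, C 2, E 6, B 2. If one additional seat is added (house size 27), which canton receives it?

Priority for the next seat is population ÷ (current seats + 0.5).
Priorities: D 9485.818, A 11281.200, G 10328.526, C 7572.800, E 9900.769, B 9401.200.
Highest priority: A.

A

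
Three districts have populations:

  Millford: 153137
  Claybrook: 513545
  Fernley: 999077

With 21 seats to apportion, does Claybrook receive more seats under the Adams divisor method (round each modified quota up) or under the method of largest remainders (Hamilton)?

Adams

Adams: Millford 2, Claybrook 7, Fernley 12.
Hamilton: Millford 2, Claybrook 6, Fernley 13.
Claybrook gets 7 under Adams and 6 under Hamilton.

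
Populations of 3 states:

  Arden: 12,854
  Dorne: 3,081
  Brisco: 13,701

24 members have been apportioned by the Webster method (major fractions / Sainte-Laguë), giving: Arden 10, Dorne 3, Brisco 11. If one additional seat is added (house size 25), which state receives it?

Priority for the next seat is population ÷ (current seats + 0.5).
Priorities: Arden 1224.190, Dorne 880.286, Brisco 1191.391.
Highest priority: Arden.

Arden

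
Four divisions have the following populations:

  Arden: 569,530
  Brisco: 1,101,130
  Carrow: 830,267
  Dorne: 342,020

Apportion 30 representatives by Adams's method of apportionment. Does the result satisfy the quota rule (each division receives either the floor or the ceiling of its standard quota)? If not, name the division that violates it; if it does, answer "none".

none

Standard quotas: Arden 6.010, Brisco 11.620, Carrow 8.761, Dorne 3.609.
Adams allocation: Arden 6, Brisco 11, Carrow 9, Dorne 4.
Every allocation lies between the lower and upper quota.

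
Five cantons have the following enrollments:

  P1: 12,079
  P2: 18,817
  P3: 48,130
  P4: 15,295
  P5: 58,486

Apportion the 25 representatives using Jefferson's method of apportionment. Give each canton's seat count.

P1: 2; P2: 3; P3: 8; P4: 2; P5: 10

Standard divisor 152807/25 ≈ 6112.28; standard quotas: P1 1.976, P2 3.079, P3 7.874, P4 2.502, P5 9.569.
Rounding down gives 1, 3, 7, 2, 9 = 22 seats, so the divisor must be adjusted.
With modified divisor 5600: modified quotas P1 2.157, P2 3.360, P3 8.595, P4 2.731, P5 10.444.
Rounding down: P1 2, P2 3, P3 8, P4 2, P5 10 (total 25).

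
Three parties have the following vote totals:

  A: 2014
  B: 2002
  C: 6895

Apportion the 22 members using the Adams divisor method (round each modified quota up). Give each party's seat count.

A=4, B=4, C=14

Standard divisor 10911/22 ≈ 495.955; standard quotas: A 4.061, B 4.037, C 13.902.
Rounding up gives 5, 5, 14 = 24 seats, so the divisor must be adjusted.
With modified divisor 520: modified quotas A 3.873, B 3.850, C 13.260.
Rounding up: A 4, B 4, C 14 (total 22).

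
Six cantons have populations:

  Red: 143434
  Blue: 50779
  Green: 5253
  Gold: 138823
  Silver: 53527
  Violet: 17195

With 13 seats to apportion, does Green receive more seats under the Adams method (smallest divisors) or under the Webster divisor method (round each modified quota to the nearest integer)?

Adams: Red 4, Blue 2, Green 1, Gold 3, Silver 2, Violet 1.
Webster: Red 4, Blue 2, Green 0, Gold 4, Silver 2, Violet 1.
Green gets 1 under Adams and 0 under Webster.

Adams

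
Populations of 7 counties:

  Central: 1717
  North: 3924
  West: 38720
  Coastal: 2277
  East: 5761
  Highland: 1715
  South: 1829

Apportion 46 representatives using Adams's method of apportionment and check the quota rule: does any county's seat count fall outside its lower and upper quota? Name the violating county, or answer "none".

Standard quotas: Central 1.412, North 3.227, West 31.838, Coastal 1.872, East 4.737, Highland 1.410, South 1.504.
Adams allocation: Central 2, North 3, West 30, Coastal 2, East 5, Highland 2, South 2.
West has quota 31.838 (lower 31, upper 32) but receives 30 — outside the quota interval.

West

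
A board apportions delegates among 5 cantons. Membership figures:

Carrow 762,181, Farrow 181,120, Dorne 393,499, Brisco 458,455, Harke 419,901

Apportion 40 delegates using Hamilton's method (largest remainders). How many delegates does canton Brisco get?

8

The standard divisor is 2215156/40 ≈ 55378.9.
Standard quotas: Carrow 13.7630, Farrow 3.2706, Dorne 7.1056, Brisco 8.2785, Harke 7.5823.
Lower quotas: Carrow 13, Farrow 3, Dorne 7, Brisco 8, Harke 7 (sum 38, leaving 2 seats).
Remainders in descending order: Carrow 0.7630, Harke 0.5823, Brisco 0.2785, Farrow 0.2706, Dorne 0.1056.
Largest remainders: Carrow, Harke receive the extra seats.
Brisco receives 8.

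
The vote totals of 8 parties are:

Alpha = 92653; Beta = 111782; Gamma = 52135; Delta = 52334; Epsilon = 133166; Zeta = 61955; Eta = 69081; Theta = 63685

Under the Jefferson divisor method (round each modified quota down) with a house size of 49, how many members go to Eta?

5

Standard divisor 636791/49 ≈ 12995.735; standard quotas: Alpha 7.129, Beta 8.601, Gamma 4.012, Delta 4.027, Epsilon 10.247, Zeta 4.767, Eta 5.316, Theta 4.900.
Rounding down gives 7, 8, 4, 4, 10, 4, 5, 4 = 46 seats, so the divisor must be adjusted.
With modified divisor 12200: modified quotas Alpha 7.595, Beta 9.162, Gamma 4.273, Delta 4.290, Epsilon 10.915, Zeta 5.078, Eta 5.662, Theta 5.220.
Rounding down: Alpha 7, Beta 9, Gamma 4, Delta 4, Epsilon 10, Zeta 5, Eta 5, Theta 5 (total 49).
Eta receives 5.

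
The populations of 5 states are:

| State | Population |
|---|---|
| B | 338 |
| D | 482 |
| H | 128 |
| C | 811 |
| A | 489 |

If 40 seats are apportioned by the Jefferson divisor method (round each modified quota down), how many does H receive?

Standard divisor 2248/40 ≈ 56.2; standard quotas: B 6.014, D 8.577, H 2.278, C 14.431, A 8.701.
Rounding down gives 6, 8, 2, 14, 8 = 38 seats, so the divisor must be adjusted.
With modified divisor 53.8: modified quotas B 6.283, D 8.959, H 2.379, C 15.074, A 9.089.
Rounding down: B 6, D 8, H 2, C 15, A 9 (total 40).
H receives 2.

2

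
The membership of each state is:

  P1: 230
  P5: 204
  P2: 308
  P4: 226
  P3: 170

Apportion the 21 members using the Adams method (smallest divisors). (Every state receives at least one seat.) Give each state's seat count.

P1 4, P5 4, P2 6, P4 4, P3 3

Standard divisor 1138/21 ≈ 54.19; standard quotas: P1 4.244, P5 3.764, P2 5.684, P4 4.170, P3 3.137.
Rounding up gives 5, 4, 6, 5, 4 = 24 seats, so the divisor must be adjusted.
With modified divisor 60: modified quotas P1 3.833, P5 3.400, P2 5.133, P4 3.767, P3 2.833.
Rounding up: P1 4, P5 4, P2 6, P4 4, P3 3 (total 21).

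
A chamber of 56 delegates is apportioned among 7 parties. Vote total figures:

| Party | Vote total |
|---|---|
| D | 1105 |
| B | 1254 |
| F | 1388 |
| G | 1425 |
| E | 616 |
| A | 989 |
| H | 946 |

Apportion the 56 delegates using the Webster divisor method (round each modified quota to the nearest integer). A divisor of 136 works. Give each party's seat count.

D: 8, B: 9, F: 10, G: 10, E: 5, A: 7, H: 7

With modified divisor 136: modified quotas D 8.125, B 9.221, F 10.206, G 10.478, E 4.529, A 7.272, H 6.956.
Rounding to the nearest integer: D 8, B 9, F 10, G 10, E 5, A 7, H 7 (total 56).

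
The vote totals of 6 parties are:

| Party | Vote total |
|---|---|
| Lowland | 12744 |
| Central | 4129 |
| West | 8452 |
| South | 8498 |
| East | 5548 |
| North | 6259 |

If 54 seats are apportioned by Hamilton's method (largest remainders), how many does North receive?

Total 45630; standard divisor 45630/54 = 845.
Standard quotas: Lowland 15.0817, Central 4.8864, West 10.0024, South 10.0568, East 6.5657, North 7.4071.
Lower quotas: Lowland 15, Central 4, West 10, South 10, East 6, North 7 (sum 52, leaving 2 seats).
Remainders in descending order: Central 0.8864, East 0.5657, North 0.4071, Lowland 0.0817, South 0.0568, West 0.0024.
Largest remainders: Central, East receive the extra seats.
North receives 7.

7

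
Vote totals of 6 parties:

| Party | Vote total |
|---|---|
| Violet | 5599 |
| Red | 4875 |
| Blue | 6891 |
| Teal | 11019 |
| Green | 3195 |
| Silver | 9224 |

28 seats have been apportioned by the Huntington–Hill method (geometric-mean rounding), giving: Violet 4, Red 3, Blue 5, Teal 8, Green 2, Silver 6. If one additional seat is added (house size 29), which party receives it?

Silver

Priority for the next seat is population ÷ (√(s·(s+1))).
Priorities: Violet 1251.974, Red 1407.291, Blue 1258.119, Teal 1298.602, Green 1304.353, Silver 1423.294.
Highest priority: Silver.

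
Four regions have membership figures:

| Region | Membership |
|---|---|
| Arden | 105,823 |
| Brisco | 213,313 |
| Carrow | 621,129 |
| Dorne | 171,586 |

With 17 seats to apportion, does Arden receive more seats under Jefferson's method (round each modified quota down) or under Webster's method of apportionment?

Jefferson: Arden 1, Brisco 3, Carrow 10, Dorne 3.
Webster: Arden 2, Brisco 3, Carrow 9, Dorne 3.
Arden gets 1 under Jefferson and 2 under Webster.

Webster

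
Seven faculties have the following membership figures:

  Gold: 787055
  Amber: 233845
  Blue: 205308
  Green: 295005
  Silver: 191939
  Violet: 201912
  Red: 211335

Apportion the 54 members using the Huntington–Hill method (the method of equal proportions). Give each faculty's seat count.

Gold=20, Amber=6, Blue=5, Green=8, Silver=5, Violet=5, Red=5

With divisor 39003: modified quotas Gold 20.179, Amber 5.996, Blue 5.264, Green 7.564, Silver 4.921, Violet 5.177, Red 5.418.
Geometric-mean thresholds: Gold √(20·21)=20.494, Amber √(5·6)=5.477, Blue √(5·6)=5.477, Green √(7·8)=7.483, Silver √(4·5)=4.472, Violet √(5·6)=5.477, Red √(5·6)=5.477.
Each quota rounded against its threshold gives Gold 20, Amber 6, Blue 5, Green 8, Silver 5, Violet 5, Red 5 (total 54).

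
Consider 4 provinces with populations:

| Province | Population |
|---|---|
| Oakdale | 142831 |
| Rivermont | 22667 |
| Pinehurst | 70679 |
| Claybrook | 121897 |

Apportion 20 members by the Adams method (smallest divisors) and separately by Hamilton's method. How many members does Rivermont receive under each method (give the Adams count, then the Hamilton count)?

2 and 1

Adams: Oakdale 8, Rivermont 2, Pinehurst 4, Claybrook 6.
Hamilton: Oakdale 8, Rivermont 1, Pinehurst 4, Claybrook 7.
Rivermont gets 2 under Adams and 1 under Hamilton.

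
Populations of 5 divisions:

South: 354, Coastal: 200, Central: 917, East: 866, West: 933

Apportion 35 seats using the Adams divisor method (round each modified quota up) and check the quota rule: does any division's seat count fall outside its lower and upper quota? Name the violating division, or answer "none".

none

Standard quotas: South 3.789, Coastal 2.141, Central 9.815, East 9.269, West 9.986.
Adams allocation: South 4, Coastal 2, Central 10, East 9, West 10.
Every allocation lies between the lower and upper quota.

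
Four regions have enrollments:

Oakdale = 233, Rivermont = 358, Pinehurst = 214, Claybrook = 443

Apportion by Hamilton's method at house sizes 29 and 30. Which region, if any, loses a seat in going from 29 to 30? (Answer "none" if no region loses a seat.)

At 29 seats: Oakdale 6, Rivermont 8, Pinehurst 5, Claybrook 10.
At 30 seats: Oakdale 5, Rivermont 9, Pinehurst 5, Claybrook 11.
Oakdale drops from 6 to 5.

Oakdale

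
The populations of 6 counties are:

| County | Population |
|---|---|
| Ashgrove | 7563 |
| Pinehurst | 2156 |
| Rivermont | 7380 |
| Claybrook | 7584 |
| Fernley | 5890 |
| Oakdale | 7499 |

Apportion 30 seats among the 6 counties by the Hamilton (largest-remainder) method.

Total 38072; standard divisor 38072/30 ≈ 1269.067.
Standard quotas: Ashgrove 5.9595, Pinehurst 1.6989, Rivermont 5.8153, Claybrook 5.9760, Fernley 4.6412, Oakdale 5.9091.
Lower quotas: Ashgrove 5, Pinehurst 1, Rivermont 5, Claybrook 5, Fernley 4, Oakdale 5 (sum 25, leaving 5 seats).
Remainders in descending order: Claybrook 0.9760, Ashgrove 0.9595, Oakdale 0.9091, Rivermont 0.8153, Pinehurst 0.6989, Fernley 0.6412.
Largest remainders: Claybrook, Ashgrove, Oakdale, Rivermont, Pinehurst receive the extra seats.

Ashgrove 6, Pinehurst 2, Rivermont 6, Claybrook 6, Fernley 4, Oakdale 6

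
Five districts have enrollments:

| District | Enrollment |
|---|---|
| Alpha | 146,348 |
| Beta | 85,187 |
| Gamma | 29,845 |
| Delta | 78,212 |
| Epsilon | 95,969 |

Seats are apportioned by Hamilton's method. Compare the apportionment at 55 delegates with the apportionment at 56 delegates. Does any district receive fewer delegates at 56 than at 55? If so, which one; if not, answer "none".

At 55 seats: Alpha 18, Beta 11, Gamma 4, Delta 10, Epsilon 12.
At 56 seats: Alpha 19, Beta 11, Gamma 4, Delta 10, Epsilon 12.
No district's allocation decreased.

none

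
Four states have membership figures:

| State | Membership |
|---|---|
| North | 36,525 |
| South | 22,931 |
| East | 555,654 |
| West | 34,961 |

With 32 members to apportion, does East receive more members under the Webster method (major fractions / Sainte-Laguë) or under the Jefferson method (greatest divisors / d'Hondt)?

Jefferson

Webster: North 2, South 1, East 27, West 2.
Jefferson: North 1, South 1, East 29, West 1.
East gets 27 under Webster and 29 under Jefferson.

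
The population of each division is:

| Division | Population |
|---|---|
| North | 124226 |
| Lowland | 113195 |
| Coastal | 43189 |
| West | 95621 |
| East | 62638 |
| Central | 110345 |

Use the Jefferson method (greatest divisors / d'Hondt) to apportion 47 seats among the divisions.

Standard divisor 549214/47 ≈ 11685.404; standard quotas: North 10.631, Lowland 9.687, Coastal 3.696, West 8.183, East 5.360, Central 9.443.
Rounding down gives 10, 9, 3, 8, 5, 9 = 44 seats, so the divisor must be adjusted.
With modified divisor 10900: modified quotas North 11.397, Lowland 10.385, Coastal 3.962, West 8.773, East 5.747, Central 10.123.
Rounding down: North 11, Lowland 10, Coastal 3, West 8, East 5, Central 10 (total 47).

North 11, Lowland 10, Coastal 3, West 8, East 5, Central 10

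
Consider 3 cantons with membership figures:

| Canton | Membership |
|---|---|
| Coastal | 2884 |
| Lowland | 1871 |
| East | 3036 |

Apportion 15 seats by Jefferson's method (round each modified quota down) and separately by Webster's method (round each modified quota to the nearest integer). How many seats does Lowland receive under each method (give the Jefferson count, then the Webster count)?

3 and 4

Jefferson: Coastal 6, Lowland 3, East 6.
Webster: Coastal 5, Lowland 4, East 6.
Lowland gets 3 under Jefferson and 4 under Webster.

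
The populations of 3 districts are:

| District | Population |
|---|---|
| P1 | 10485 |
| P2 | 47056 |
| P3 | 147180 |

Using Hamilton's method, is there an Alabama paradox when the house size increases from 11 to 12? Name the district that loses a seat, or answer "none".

At 11 seats: P1 1, P2 2, P3 8.
At 12 seats: P1 0, P2 3, P3 9.
P1 drops from 1 to 0.

P1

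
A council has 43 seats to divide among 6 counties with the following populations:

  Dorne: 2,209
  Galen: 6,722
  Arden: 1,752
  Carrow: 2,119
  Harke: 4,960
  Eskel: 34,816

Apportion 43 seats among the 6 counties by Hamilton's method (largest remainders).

Dorne 2, Galen 6, Arden 1, Carrow 2, Harke 4, Eskel 28

Standard divisor: 52578 ÷ 43 ≈ 1222.744.
Standard quotas: Dorne 1.8066, Galen 5.4975, Arden 1.4328, Carrow 1.7330, Harke 4.0564, Eskel 28.4737.
Lower quotas: Dorne 1, Galen 5, Arden 1, Carrow 1, Harke 4, Eskel 28 (sum 40, leaving 3 seats).
Remainders in descending order: Dorne 0.8066, Carrow 0.7330, Galen 0.4975, Eskel 0.4737, Arden 0.4328, Harke 0.0564.
The surplus seats go to Dorne, Carrow, Galen.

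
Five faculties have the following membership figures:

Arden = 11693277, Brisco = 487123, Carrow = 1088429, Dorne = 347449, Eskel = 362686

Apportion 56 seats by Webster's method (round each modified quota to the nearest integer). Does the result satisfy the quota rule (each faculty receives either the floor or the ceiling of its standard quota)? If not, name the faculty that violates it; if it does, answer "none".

Standard quotas: Arden 46.843, Brisco 1.951, Carrow 4.360, Dorne 1.392, Eskel 1.453.
Webster allocation: Arden 48, Brisco 2, Carrow 4, Dorne 1, Eskel 1.
Arden has quota 46.843 (lower 46, upper 47) but receives 48 — outside the quota interval.

Arden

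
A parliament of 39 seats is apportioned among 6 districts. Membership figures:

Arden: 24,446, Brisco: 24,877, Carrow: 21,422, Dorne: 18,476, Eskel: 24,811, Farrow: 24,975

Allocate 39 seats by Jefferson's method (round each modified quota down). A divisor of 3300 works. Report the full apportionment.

With modified divisor 3300: modified quotas Arden 7.408, Brisco 7.538, Carrow 6.492, Dorne 5.599, Eskel 7.518, Farrow 7.568.
Rounding down: Arden 7, Brisco 7, Carrow 6, Dorne 5, Eskel 7, Farrow 7 (total 39).

Arden 7, Brisco 7, Carrow 6, Dorne 5, Eskel 7, Farrow 7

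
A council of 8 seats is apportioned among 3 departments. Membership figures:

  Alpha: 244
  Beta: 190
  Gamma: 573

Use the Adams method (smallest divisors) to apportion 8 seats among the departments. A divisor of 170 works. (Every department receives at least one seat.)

With modified divisor 170: modified quotas Alpha 1.435, Beta 1.118, Gamma 3.371.
Rounding up: Alpha 2, Beta 2, Gamma 4 (total 8).

Alpha 2, Beta 2, Gamma 4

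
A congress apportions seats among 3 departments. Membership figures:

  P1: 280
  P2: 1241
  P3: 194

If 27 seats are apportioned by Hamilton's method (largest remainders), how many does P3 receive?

3

Standard divisor: 1715 ÷ 27 ≈ 63.519.
Standard quotas: P1 4.408, P2 19.538, P3 3.054.
Lower quotas: P1 4, P2 19, P3 3 (sum 26, leaving 1 seat).
Remainders in descending order: P2 0.538, P1 0.408, P3 0.054.
The surplus seat goes to P2.
P3 receives 3.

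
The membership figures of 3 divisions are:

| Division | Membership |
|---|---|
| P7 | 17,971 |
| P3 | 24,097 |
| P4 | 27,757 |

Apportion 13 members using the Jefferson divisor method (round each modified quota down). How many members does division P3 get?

5

Standard divisor 69825/13 ≈ 5371.154; standard quotas: P7 3.346, P3 4.486, P4 5.168.
Rounding down gives 3, 4, 5 = 12 seats, so the divisor must be adjusted.
With modified divisor 4700: modified quotas P7 3.824, P3 5.127, P4 5.906.
Rounding down: P7 3, P3 5, P4 5 (total 13).
P3 receives 5.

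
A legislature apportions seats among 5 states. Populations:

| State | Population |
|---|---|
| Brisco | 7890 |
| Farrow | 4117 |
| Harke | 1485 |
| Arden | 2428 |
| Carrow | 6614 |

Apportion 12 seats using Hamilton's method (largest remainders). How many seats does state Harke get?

Standard divisor: 22534 ÷ 12 ≈ 1877.833.
Standard quotas: Brisco 4.2017, Farrow 2.1924, Harke 0.7908, Arden 1.2930, Carrow 3.5221.
Lower quotas: Brisco 4, Farrow 2, Harke 0, Arden 1, Carrow 3 (sum 10, leaving 2 seats).
Remainders in descending order: Harke 0.7908, Carrow 0.5221, Arden 0.2930, Brisco 0.2017, Farrow 0.1924.
Largest remainders: Harke, Carrow receive the extra seats.
Harke receives 1.

1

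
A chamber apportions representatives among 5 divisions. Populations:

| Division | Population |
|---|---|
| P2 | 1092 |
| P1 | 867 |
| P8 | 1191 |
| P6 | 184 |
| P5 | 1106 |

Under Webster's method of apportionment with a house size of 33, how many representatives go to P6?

1

Standard divisor 4440/33 ≈ 134.545; standard quotas: P2 8.116, P1 6.444, P8 8.852, P6 1.368, P5 8.220.
Rounding to the nearest integer gives 8, 6, 9, 1, 8 = 32 seats, so the divisor must be adjusted.
With modified divisor 132: modified quotas P2 8.273, P1 6.568, P8 9.023, P6 1.394, P5 8.379.
Rounding to the nearest integer: P2 8, P1 7, P8 9, P6 1, P5 8 (total 33).
P6 receives 1.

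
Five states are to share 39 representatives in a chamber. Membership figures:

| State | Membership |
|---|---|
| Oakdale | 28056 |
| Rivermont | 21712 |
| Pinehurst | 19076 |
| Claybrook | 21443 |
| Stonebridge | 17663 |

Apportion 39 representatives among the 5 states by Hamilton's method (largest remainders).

The standard divisor is 107950/39 ≈ 2767.949.
Standard quotas: Oakdale 10.1360, Rivermont 7.8441, Pinehurst 6.8917, Claybrook 7.7469, Stonebridge 6.3813.
Lower quotas: Oakdale 10, Rivermont 7, Pinehurst 6, Claybrook 7, Stonebridge 6 (sum 36, leaving 3 seats).
Remainders in descending order: Pinehurst 0.8917, Rivermont 0.8441, Claybrook 0.7469, Stonebridge 0.3813, Oakdale 0.1360.
The surplus seats go to Pinehurst, Rivermont, Claybrook.

Oakdale: 10, Rivermont: 8, Pinehurst: 7, Claybrook: 8, Stonebridge: 6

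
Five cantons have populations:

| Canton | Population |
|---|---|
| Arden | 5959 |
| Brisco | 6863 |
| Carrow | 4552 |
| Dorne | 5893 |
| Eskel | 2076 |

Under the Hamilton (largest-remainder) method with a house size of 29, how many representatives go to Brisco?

8

Standard divisor: 25343 ÷ 29 ≈ 873.897.
Standard quotas: Arden 6.8189, Brisco 7.8533, Carrow 5.2089, Dorne 6.7434, Eskel 2.3756.
Lower quotas: Arden 6, Brisco 7, Carrow 5, Dorne 6, Eskel 2 (sum 26, leaving 3 seats).
Remainders in descending order: Brisco 0.8533, Arden 0.8189, Dorne 0.7434, Eskel 0.3756, Carrow 0.2089.
Largest remainders: Brisco, Arden, Dorne receive the extra seats.
Brisco receives 8.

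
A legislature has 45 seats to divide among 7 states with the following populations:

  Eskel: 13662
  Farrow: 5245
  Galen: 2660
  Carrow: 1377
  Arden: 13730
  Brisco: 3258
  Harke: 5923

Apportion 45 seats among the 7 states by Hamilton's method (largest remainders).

Standard divisor: 45855 ÷ 45 = 1019.
Standard quotas: Eskel 13.4073, Farrow 5.1472, Galen 2.6104, Carrow 1.3513, Arden 13.4740, Brisco 3.1973, Harke 5.8126.
Lower quotas: Eskel 13, Farrow 5, Galen 2, Carrow 1, Arden 13, Brisco 3, Harke 5 (sum 42, leaving 3 seats).
Remainders in descending order: Harke 0.8126, Galen 0.6104, Arden 0.4740, Eskel 0.4073, Carrow 0.3513, Brisco 0.1973, Farrow 0.1472.
Largest remainders: Harke, Galen, Arden receive the extra seats.

Eskel: 13; Farrow: 5; Galen: 3; Carrow: 1; Arden: 14; Brisco: 3; Harke: 6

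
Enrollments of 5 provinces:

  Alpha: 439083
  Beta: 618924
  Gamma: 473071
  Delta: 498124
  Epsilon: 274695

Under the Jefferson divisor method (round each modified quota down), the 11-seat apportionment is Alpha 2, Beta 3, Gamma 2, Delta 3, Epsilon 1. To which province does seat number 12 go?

Priority for the next seat is population ÷ (current seats + 1).
Priorities: Alpha 146361.000, Beta 154731.000, Gamma 157690.333, Delta 124531.000, Epsilon 137347.500.
Highest priority: Gamma.

Gamma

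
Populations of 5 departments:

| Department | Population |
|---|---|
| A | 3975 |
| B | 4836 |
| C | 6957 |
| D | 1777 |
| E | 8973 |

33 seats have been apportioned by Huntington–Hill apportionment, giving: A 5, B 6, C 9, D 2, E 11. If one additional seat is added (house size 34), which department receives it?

Priority for the next seat is population ÷ (√(s·(s+1))).
Priorities: A 725.732, B 746.211, C 733.332, D 725.457, E 780.999.
Highest priority: E.

E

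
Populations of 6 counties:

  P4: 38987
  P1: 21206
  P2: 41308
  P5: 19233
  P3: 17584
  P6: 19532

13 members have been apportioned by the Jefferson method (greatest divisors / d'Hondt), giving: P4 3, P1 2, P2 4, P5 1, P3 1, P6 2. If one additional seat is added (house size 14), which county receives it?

P4

Priority for the next seat is population ÷ (current seats + 1).
Priorities: P4 9746.750, P1 7068.667, P2 8261.600, P5 9616.500, P3 8792.000, P6 6510.667.
Highest priority: P4.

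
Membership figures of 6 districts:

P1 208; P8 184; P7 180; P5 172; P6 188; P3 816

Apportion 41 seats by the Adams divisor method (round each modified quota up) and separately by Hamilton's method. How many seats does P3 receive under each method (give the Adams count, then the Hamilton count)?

Adams: P1 5, P8 5, P7 4, P5 4, P6 5, P3 18.
Hamilton: P1 5, P8 4, P7 4, P5 4, P6 5, P3 19.
P3 gets 18 under Adams and 19 under Hamilton.

18 and 19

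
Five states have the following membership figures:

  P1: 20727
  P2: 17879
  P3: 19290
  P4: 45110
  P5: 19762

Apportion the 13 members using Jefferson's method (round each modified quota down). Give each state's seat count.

P1 2; P2 2; P3 2; P4 5; P5 2

Standard divisor 122768/13 ≈ 9443.692; standard quotas: P1 2.195, P2 1.893, P3 2.043, P4 4.777, P5 2.093.
Rounding down gives 2, 1, 2, 4, 2 = 11 seats, so the divisor must be adjusted.
With modified divisor 8200: modified quotas P1 2.528, P2 2.180, P3 2.352, P4 5.501, P5 2.410.
Rounding down: P1 2, P2 2, P3 2, P4 5, P5 2 (total 13).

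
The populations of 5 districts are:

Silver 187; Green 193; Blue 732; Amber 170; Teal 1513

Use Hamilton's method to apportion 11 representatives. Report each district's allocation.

Total 2795; standard divisor 2795/11 ≈ 254.091.
Standard quotas: Silver 0.736, Green 0.760, Blue 2.881, Amber 0.669, Teal 5.955.
Lower quotas: Silver 0, Green 0, Blue 2, Amber 0, Teal 5 (sum 7, leaving 4 seats).
Remainders in descending order: Teal 0.955, Blue 0.881, Green 0.760, Silver 0.736, Amber 0.669.
Largest remainders: Teal, Blue, Green, Silver receive the extra seats.

Silver: 1; Green: 1; Blue: 3; Amber: 0; Teal: 6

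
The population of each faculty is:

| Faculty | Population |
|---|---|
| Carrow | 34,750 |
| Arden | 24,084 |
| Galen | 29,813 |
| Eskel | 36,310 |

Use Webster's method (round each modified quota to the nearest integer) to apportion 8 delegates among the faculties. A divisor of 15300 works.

With modified divisor 15300: modified quotas Carrow 2.271, Arden 1.574, Galen 1.949, Eskel 2.373.
Rounding to the nearest integer: Carrow 2, Arden 2, Galen 2, Eskel 2 (total 8).

Carrow 2; Arden 2; Galen 2; Eskel 2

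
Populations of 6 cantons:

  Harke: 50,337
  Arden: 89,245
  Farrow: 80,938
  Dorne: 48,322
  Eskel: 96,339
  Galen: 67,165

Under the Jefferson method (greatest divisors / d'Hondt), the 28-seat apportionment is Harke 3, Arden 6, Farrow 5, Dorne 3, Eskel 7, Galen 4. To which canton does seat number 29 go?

Farrow

Priority for the next seat is population ÷ (current seats + 1).
Priorities: Harke 12584.250, Arden 12749.286, Farrow 13489.667, Dorne 12080.500, Eskel 12042.375, Galen 13433.000.
Highest priority: Farrow.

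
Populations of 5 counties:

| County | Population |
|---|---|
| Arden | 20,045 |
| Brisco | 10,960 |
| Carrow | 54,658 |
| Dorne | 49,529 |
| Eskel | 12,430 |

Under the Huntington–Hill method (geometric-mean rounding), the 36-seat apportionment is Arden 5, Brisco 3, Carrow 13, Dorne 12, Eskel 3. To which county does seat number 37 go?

Carrow

Priority for the next seat is population ÷ (√(s·(s+1))).
Priorities: Arden 3659.700, Brisco 3163.879, Carrow 4051.521, Dorne 3965.494, Eskel 3588.232.
Highest priority: Carrow.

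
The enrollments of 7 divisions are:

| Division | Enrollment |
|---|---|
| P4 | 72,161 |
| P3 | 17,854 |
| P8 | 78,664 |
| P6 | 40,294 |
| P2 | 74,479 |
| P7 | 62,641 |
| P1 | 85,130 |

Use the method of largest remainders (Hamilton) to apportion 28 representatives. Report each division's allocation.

P4 5, P3 1, P8 5, P6 3, P2 5, P7 4, P1 5

Total 431223; standard divisor 431223/28 ≈ 15400.821.
Standard quotas: P4 4.6855, P3 1.1593, P8 5.1078, P6 2.6164, P2 4.8360, P7 4.0674, P1 5.5276.
Lower quotas: P4 4, P3 1, P8 5, P6 2, P2 4, P7 4, P1 5 (sum 25, leaving 3 seats).
Remainders in descending order: P2 0.8360, P4 0.6855, P6 0.6164, P1 0.5276, P3 0.1593, P8 0.1078, P7 0.0674.
The surplus seats go to P2, P4, P6.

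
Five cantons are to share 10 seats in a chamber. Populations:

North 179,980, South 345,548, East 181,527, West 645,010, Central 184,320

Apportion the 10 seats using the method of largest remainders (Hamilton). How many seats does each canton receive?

The standard divisor is 1536385/10 ≈ 153638.5.
Standard quotas: North 1.1715, South 2.2491, East 1.1815, West 4.1982, Central 1.1997.
Lower quotas: North 1, South 2, East 1, West 4, Central 1 (sum 9, leaving 1 seat).
Remainders in descending order: South 0.2491, Central 0.1997, West 0.1982, East 0.1815, North 0.1715.
Largest remainder: South receives the extra seat.

North 1, South 3, East 1, West 4, Central 1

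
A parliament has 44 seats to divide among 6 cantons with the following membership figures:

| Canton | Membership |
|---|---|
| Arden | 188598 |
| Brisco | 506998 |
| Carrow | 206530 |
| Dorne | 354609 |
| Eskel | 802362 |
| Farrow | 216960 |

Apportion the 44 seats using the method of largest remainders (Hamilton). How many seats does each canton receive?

Standard divisor: 2276057 ÷ 44 ≈ 51728.568.
Standard quotas: Arden 3.6459, Brisco 9.8011, Carrow 3.9926, Dorne 6.8552, Eskel 15.5110, Farrow 4.1942.
Lower quotas: Arden 3, Brisco 9, Carrow 3, Dorne 6, Eskel 15, Farrow 4 (sum 40, leaving 4 seats).
Remainders in descending order: Carrow 0.9926, Dorne 0.8552, Brisco 0.8011, Arden 0.6459, Eskel 0.5110, Farrow 0.1942.
The surplus seats go to Carrow, Dorne, Brisco, Arden.

Arden: 4, Brisco: 10, Carrow: 4, Dorne: 7, Eskel: 15, Farrow: 4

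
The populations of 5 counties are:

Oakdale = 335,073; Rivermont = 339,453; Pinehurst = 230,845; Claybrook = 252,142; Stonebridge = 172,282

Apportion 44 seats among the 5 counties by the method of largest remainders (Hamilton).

Oakdale 11, Rivermont 11, Pinehurst 8, Claybrook 8, Stonebridge 6

The standard divisor is 1329795/44 ≈ 30222.614.
Standard quotas: Oakdale 11.0868, Rivermont 11.2318, Pinehurst 7.6382, Claybrook 8.3428, Stonebridge 5.7004.
Lower quotas: Oakdale 11, Rivermont 11, Pinehurst 7, Claybrook 8, Stonebridge 5 (sum 42, leaving 2 seats).
Remainders in descending order: Stonebridge 0.7004, Pinehurst 0.6382, Claybrook 0.3428, Rivermont 0.2318, Oakdale 0.0868.
Largest remainders: Stonebridge, Pinehurst receive the extra seats.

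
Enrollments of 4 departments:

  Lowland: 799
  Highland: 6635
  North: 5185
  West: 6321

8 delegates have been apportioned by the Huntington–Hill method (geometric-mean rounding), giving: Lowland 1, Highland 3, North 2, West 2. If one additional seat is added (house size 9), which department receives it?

West

Priority for the next seat is population ÷ (√(s·(s+1))).
Priorities: Lowland 564.978, Highland 1915.360, North 2116.767, West 2580.537.
Highest priority: West.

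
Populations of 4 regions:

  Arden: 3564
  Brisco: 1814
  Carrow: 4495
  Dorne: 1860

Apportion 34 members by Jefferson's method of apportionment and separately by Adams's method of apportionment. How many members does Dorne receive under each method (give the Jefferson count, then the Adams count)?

5 and 6

Jefferson: Arden 11, Brisco 5, Carrow 13, Dorne 5.
Adams: Arden 10, Brisco 5, Carrow 13, Dorne 6.
Dorne gets 5 under Jefferson and 6 under Adams.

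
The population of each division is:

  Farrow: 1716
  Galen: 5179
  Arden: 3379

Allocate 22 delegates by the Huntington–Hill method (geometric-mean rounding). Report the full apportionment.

Farrow 4; Galen 11; Arden 7

With divisor 473: modified quotas Farrow 3.628, Galen 10.949, Arden 7.144.
Geometric-mean thresholds: Farrow √(3·4)=3.464, Galen √(10·11)=10.488, Arden √(7·8)=7.483.
Each quota rounded against its threshold gives Farrow 4, Galen 11, Arden 7 (total 22).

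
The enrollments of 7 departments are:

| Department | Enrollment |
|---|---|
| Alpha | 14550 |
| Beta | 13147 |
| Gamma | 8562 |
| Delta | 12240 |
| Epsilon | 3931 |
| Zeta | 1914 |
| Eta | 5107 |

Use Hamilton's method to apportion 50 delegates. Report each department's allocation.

The standard divisor is 59451/50 ≈ 1189.02.
Standard quotas: Alpha 12.2370, Beta 11.0570, Gamma 7.2009, Delta 10.2942, Epsilon 3.3061, Zeta 1.6097, Eta 4.2951.
Lower quotas: Alpha 12, Beta 11, Gamma 7, Delta 10, Epsilon 3, Zeta 1, Eta 4 (sum 48, leaving 2 seats).
Remainders in descending order: Zeta 0.6097, Epsilon 0.3061, Eta 0.2951, Delta 0.2942, Alpha 0.2370, Gamma 0.2009, Beta 0.0570.
The surplus seats go to Zeta, Epsilon.

Alpha=12, Beta=11, Gamma=7, Delta=10, Epsilon=4, Zeta=2, Eta=4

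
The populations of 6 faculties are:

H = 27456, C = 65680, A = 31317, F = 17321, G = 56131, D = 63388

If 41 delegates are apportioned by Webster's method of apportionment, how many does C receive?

Standard divisor 261293/41 ≈ 6373; standard quotas: H 4.308, C 10.306, A 4.914, F 2.718, G 8.808, D 9.946.
Rounding to the nearest integer gives H 4, C 10, A 5, F 3, G 9, D 10 — total 41, matching the house size, so no adjustment is needed.
C receives 10.

10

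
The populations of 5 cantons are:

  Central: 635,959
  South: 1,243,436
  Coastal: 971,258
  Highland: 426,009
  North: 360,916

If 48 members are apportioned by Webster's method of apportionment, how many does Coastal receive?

13

Standard divisor 3637578/48 ≈ 75782.875; standard quotas: Central 8.392, South 16.408, Coastal 12.816, Highland 5.621, North 4.763.
Rounding to the nearest integer gives Central 8, South 16, Coastal 13, Highland 6, North 5 — total 48, matching the house size, so no adjustment is needed.
Coastal receives 13.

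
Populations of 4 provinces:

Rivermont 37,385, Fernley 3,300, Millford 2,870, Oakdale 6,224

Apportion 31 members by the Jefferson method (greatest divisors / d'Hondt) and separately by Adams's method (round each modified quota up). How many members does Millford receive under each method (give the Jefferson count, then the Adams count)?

1 and 2

Jefferson: Rivermont 24, Fernley 2, Millford 1, Oakdale 4.
Adams: Rivermont 23, Fernley 2, Millford 2, Oakdale 4.
Millford gets 1 under Jefferson and 2 under Adams.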